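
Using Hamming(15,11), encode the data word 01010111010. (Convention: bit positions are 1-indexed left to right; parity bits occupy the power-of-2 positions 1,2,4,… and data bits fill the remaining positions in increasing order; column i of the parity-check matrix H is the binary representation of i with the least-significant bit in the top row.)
Codeword c = d · G (mod 2), d = 01010111010:
  c[0] = d·G[:,0] = (01010111010)·(11011010101) mod 2 = 0+1+0+1+0+0+1+0+0+0+0 mod 2 = 1
  c[1] = d·G[:,1] = (01010111010)·(10110110011) mod 2 = 0+0+0+1+0+1+1+0+0+1+0 mod 2 = 0
  c[2] = d·G[:,2] = (01010111010)·(10000000000) mod 2 = 0+0+0+0+0+0+0+0+0+0+0 mod 2 = 0
  c[3] = d·G[:,3] = (01010111010)·(01110001111) mod 2 = 0+1+0+1+0+0+0+1+0+1+0 mod 2 = 0
  c[4] = d·G[:,4] = (01010111010)·(01000000000) mod 2 = 0+1+0+0+0+0+0+0+0+0+0 mod 2 = 1
  c[5] = d·G[:,5] = (01010111010)·(00100000000) mod 2 = 0+0+0+0+0+0+0+0+0+0+0 mod 2 = 0
  c[6] = d·G[:,6] = (01010111010)·(00010000000) mod 2 = 0+0+0+1+0+0+0+0+0+0+0 mod 2 = 1
  c[7] = d·G[:,7] = (01010111010)·(00001111111) mod 2 = 0+0+0+0+0+1+1+1+0+1+0 mod 2 = 0
  c[8] = d·G[:,8] = (01010111010)·(00001000000) mod 2 = 0+0+0+0+0+0+0+0+0+0+0 mod 2 = 0
  c[9] = d·G[:,9] = (01010111010)·(00000100000) mod 2 = 0+0+0+0+0+1+0+0+0+0+0 mod 2 = 1
  c[10] = d·G[:,10] = (01010111010)·(00000010000) mod 2 = 0+0+0+0+0+0+1+0+0+0+0 mod 2 = 1
  c[11] = d·G[:,11] = (01010111010)·(00000001000) mod 2 = 0+0+0+0+0+0+0+1+0+0+0 mod 2 = 1
  c[12] = d·G[:,12] = (01010111010)·(00000000100) mod 2 = 0+0+0+0+0+0+0+0+0+0+0 mod 2 = 0
  c[13] = d·G[:,13] = (01010111010)·(00000000010) mod 2 = 0+0+0+0+0+0+0+0+0+1+0 mod 2 = 1
  c[14] = d·G[:,14] = (01010111010)·(00000000001) mod 2 = 0+0+0+0+0+0+0+0+0+0+0 mod 2 = 0
Codeword = 100010100111010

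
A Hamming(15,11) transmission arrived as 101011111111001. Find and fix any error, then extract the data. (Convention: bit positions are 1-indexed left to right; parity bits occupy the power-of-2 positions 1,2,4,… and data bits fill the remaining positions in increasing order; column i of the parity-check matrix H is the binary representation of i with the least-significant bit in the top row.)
Syndrome s = H · r^T (mod 2), r = 101011111111001:
  s[0] = (101010101010101)·(101011111111001) mod 2 = 1+0+1+0+1+0+1+0+1+0+1+0+0+0+1 mod 2 = 1
  s[1] = (011001100110011)·(101011111111001) mod 2 = 0+0+1+0+0+1+1+0+0+1+1+0+0+0+1 mod 2 = 0
  s[2] = (000111100001111)·(101011111111001) mod 2 = 0+0+0+0+1+1+1+0+0+0+0+1+0+0+1 mod 2 = 1
  s[3] = (000000011111111)·(101011111111001) mod 2 = 0+0+0+0+0+0+0+1+1+1+1+1+0+0+1 mod 2 = 0
Syndrome = 1010
Column 5 of H equals this syndrome → error at bit 5 (1-indexed).
Flip bit 5: 101011111111001 → 101001111111001
Extract data bits at positions {3,5,6,7,9,10,11,12,13,14,15}: 10111111001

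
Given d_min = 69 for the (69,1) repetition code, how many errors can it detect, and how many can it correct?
Detection only: up to d_min − 1 = 68 errors.
Correction: up to ⌊(d_min − 1)/2⌋ = ⌊68/2⌋ = 34 errors.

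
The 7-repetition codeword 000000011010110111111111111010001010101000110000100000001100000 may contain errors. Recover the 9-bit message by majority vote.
Split into 7-bit blocks and majority-vote each:
  block 1 = 0000000: 0 ones, 7 zeros → 0
  block 2 = 1101011: 5 ones, 2 zeros → 1
  block 3 = 0111111: 6 ones, 1 zeros → 1
  block 4 = 1111110: 6 ones, 1 zeros → 1
  block 5 = 1000101: 3 ones, 4 zeros → 0
  block 6 = 0101000: 2 ones, 5 zeros → 0
  block 7 = 1100001: 3 ones, 4 zeros → 0
  block 8 = 0000000: 0 ones, 7 zeros → 0
  block 9 = 1100000: 2 ones, 5 zeros → 0
Decoded = 011100000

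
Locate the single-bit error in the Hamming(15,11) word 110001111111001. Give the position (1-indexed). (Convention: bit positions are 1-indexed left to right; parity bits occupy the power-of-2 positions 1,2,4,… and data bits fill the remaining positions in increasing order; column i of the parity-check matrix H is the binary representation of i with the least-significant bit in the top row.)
Syndrome s = H · r^T (mod 2), r = 110001111111001:
  s[0] = (101010101010101)·(110001111111001) mod 2 = 1+0+0+0+0+0+1+0+1+0+1+0+0+0+1 mod 2 = 1
  s[1] = (011001100110011)·(110001111111001) mod 2 = 0+1+0+0+0+1+1+0+0+1+1+0+0+0+1 mod 2 = 0
  s[2] = (000111100001111)·(110001111111001) mod 2 = 0+0+0+0+0+1+1+0+0+0+0+1+0+0+1 mod 2 = 0
  s[3] = (000000011111111)·(110001111111001) mod 2 = 0+0+0+0+0+0+0+1+1+1+1+1+0+0+1 mod 2 = 0
Syndrome = 1000
Column i of H is the binary representation of i, so the syndrome is the binary index of the flipped bit.
Read s = 1000 with s[0] as LSB: 1·2^0 + 0·2^1 + 0·2^2 + 0·2^3 = 1.
Error is at bit position 1.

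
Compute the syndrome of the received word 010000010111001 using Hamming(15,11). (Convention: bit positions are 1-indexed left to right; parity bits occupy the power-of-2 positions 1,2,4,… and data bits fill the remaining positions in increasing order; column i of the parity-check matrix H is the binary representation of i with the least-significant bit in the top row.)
Syndrome s = H · r^T (mod 2), r = 010000010111001:
  s[0] = (101010101010101)·(010000010111001) mod 2 = 0+0+0+0+0+0+0+0+0+0+1+0+0+0+1 mod 2 = 0
  s[1] = (011001100110011)·(010000010111001) mod 2 = 0+1+0+0+0+0+0+0+0+1+1+0+0+0+1 mod 2 = 0
  s[2] = (000111100001111)·(010000010111001) mod 2 = 0+0+0+0+0+0+0+0+0+0+0+1+0+0+1 mod 2 = 0
  s[3] = (000000011111111)·(010000010111001) mod 2 = 0+0+0+0+0+0+0+1+0+1+1+1+0+0+1 mod 2 = 1
Syndrome = 0001
Non-zero syndrome: error at position 8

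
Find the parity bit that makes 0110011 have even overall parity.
Sum of data bits: 0+1+1+0+0+1+1 = 4.
4 mod 2 = 0, so parity bit = 0.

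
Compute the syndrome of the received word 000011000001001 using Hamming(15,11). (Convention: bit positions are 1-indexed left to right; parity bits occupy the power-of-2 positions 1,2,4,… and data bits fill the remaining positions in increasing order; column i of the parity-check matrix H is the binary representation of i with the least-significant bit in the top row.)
Syndrome s = H · r^T (mod 2), r = 000011000001001:
  s[0] = (101010101010101)·(000011000001001) mod 2 = 0+0+0+0+1+0+0+0+0+0+0+0+0+0+1 mod 2 = 0
  s[1] = (011001100110011)·(000011000001001) mod 2 = 0+0+0+0+0+1+0+0+0+0+0+0+0+0+1 mod 2 = 0
  s[2] = (000111100001111)·(000011000001001) mod 2 = 0+0+0+0+1+1+0+0+0+0+0+1+0+0+1 mod 2 = 0
  s[3] = (000000011111111)·(000011000001001) mod 2 = 0+0+0+0+0+0+0+0+0+0+0+1+0+0+1 mod 2 = 0
Syndrome = 0000
s = 0: no error detected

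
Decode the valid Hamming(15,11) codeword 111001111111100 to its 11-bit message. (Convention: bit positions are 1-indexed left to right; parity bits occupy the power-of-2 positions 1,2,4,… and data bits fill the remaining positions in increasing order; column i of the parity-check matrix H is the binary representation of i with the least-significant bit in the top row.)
Parity bits occupy power-of-2 positions; data bits are at positions {3,5,6,7,9,10,11,12,13,14,15} (1-indexed).
Extract: c[3]=1 c[5]=0 c[6]=1 c[7]=1 c[9]=1 c[10]=1 c[11]=1 c[12]=1 c[13]=1 c[14]=0 c[15]=0
Data = 10111111100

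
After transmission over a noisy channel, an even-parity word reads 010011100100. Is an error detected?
Sum of received bits: 0+1+0+0+1+1+1+0+0+1+0+0 = 5; 5 mod 2 = 1. Result is 1 ≠ 0 → error detected.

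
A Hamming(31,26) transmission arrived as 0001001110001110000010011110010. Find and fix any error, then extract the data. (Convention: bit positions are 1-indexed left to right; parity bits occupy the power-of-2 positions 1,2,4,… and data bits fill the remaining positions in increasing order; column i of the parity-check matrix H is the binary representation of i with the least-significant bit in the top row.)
Syndrome s = H · r^T (mod 2), r = 0001001110001110000010011110010:
  s[0] = (1010101010101010101010101010101)·(0001001110001110000010011110010) mod 2 = 0+0+0+0+0+0+1+0+1+0+0+0+1+0+1+0+0+0+0+0+1+0+0+0+1+0+1+0+0+0+0 mod 2 = 1
  s[1] = (0110011001100110011001100110011)·(0001001110001110000010011110010) mod 2 = 0+0+0+0+0+0+1+0+0+0+0+0+0+1+1+0+0+0+0+0+0+0+0+0+0+1+1+0+0+1+0 mod 2 = 0
  s[2] = (0001111000011110000111100001111)·(0001001110001110000010011110010) mod 2 = 0+0+0+1+0+0+1+0+0+0+0+0+1+1+1+0+0+0+0+0+1+0+0+0+0+0+0+0+0+1+0 mod 2 = 1
  s[3] = (0000000111111110000000011111111)·(0001001110001110000010011110010) mod 2 = 0+0+0+0+0+0+0+1+1+0+0+0+1+1+1+0+0+0+0+0+0+0+0+1+1+1+1+0+0+1+0 mod 2 = 0
  s[4] = (0000000000000001111111111111111)·(0001001110001110000010011110010) mod 2 = 0+0+0+0+0+0+0+0+0+0+0+0+0+0+0+0+0+0+0+0+1+0+0+1+1+1+1+0+0+1+0 mod 2 = 0
Syndrome = 10100
Column 5 of H equals this syndrome → error at bit 5 (1-indexed).
Flip bit 5: 0001001110001110000010011110010 → 0001101110001110000010011110010
Extract data bits at positions {3,5,6,7,9,10,11,12,13,14,15,17,18,19,20,21,22,23,24,25,26,27,28,29,30,31}: 01011000111000010011110010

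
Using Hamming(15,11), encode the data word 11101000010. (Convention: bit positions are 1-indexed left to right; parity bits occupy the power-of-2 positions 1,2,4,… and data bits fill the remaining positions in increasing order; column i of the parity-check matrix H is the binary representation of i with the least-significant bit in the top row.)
Codeword c = d · G (mod 2), d = 11101000010:
  c[0] = d·G[:,0] = (11101000010)·(11011010101) mod 2 = 1+1+0+0+1+0+0+0+0+0+0 mod 2 = 1
  c[1] = d·G[:,1] = (11101000010)·(10110110011) mod 2 = 1+0+1+0+0+0+0+0+0+1+0 mod 2 = 1
  c[2] = d·G[:,2] = (11101000010)·(10000000000) mod 2 = 1+0+0+0+0+0+0+0+0+0+0 mod 2 = 1
  c[3] = d·G[:,3] = (11101000010)·(01110001111) mod 2 = 0+1+1+0+0+0+0+0+0+1+0 mod 2 = 1
  c[4] = d·G[:,4] = (11101000010)·(01000000000) mod 2 = 0+1+0+0+0+0+0+0+0+0+0 mod 2 = 1
  c[5] = d·G[:,5] = (11101000010)·(00100000000) mod 2 = 0+0+1+0+0+0+0+0+0+0+0 mod 2 = 1
  c[6] = d·G[:,6] = (11101000010)·(00010000000) mod 2 = 0+0+0+0+0+0+0+0+0+0+0 mod 2 = 0
  c[7] = d·G[:,7] = (11101000010)·(00001111111) mod 2 = 0+0+0+0+1+0+0+0+0+1+0 mod 2 = 0
  c[8] = d·G[:,8] = (11101000010)·(00001000000) mod 2 = 0+0+0+0+1+0+0+0+0+0+0 mod 2 = 1
  c[9] = d·G[:,9] = (11101000010)·(00000100000) mod 2 = 0+0+0+0+0+0+0+0+0+0+0 mod 2 = 0
  c[10] = d·G[:,10] = (11101000010)·(00000010000) mod 2 = 0+0+0+0+0+0+0+0+0+0+0 mod 2 = 0
  c[11] = d·G[:,11] = (11101000010)·(00000001000) mod 2 = 0+0+0+0+0+0+0+0+0+0+0 mod 2 = 0
  c[12] = d·G[:,12] = (11101000010)·(00000000100) mod 2 = 0+0+0+0+0+0+0+0+0+0+0 mod 2 = 0
  c[13] = d·G[:,13] = (11101000010)·(00000000010) mod 2 = 0+0+0+0+0+0+0+0+0+1+0 mod 2 = 1
  c[14] = d·G[:,14] = (11101000010)·(00000000001) mod 2 = 0+0+0+0+0+0+0+0+0+0+0 mod 2 = 0
Codeword = 111111001000010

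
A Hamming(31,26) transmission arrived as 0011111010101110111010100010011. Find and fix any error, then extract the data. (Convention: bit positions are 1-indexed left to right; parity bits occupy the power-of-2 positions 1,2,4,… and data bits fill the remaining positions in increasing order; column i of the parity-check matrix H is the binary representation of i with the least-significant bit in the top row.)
Syndrome s = H · r^T (mod 2), r = 0011111010101110111010100010011:
  s[0] = (1010101010101010101010101010101)·(0011111010101110111010100010011) mod 2 = 0+0+1+0+1+0+1+0+1+0+1+0+1+0+1+0+1+0+1+0+1+0+1+0+0+0+1+0+0+0+1 mod 2 = 1
  s[1] = (0110011001100110011001100110011)·(0011111010101110111010100010011) mod 2 = 0+0+1+0+0+1+1+0+0+0+1+0+0+1+1+0+0+1+1+0+0+0+1+0+0+0+1+0+0+1+1 mod 2 = 0
  s[2] = (0001111000011110000111100001111)·(0011111010101110111010100010011) mod 2 = 0+0+0+1+1+1+1+0+0+0+0+0+1+1+1+0+0+0+0+0+1+0+1+0+0+0+0+0+0+1+1 mod 2 = 1
  s[3] = (0000000111111110000000011111111)·(0011111010101110111010100010011) mod 2 = 0+0+0+0+0+0+0+0+1+0+1+0+1+1+1+0+0+0+0+0+0+0+0+0+0+0+1+0+0+1+1 mod 2 = 0
  s[4] = (0000000000000001111111111111111)·(0011111010101110111010100010011) mod 2 = 0+0+0+0+0+0+0+0+0+0+0+0+0+0+0+0+1+1+1+0+1+0+1+0+0+0+1+0+0+1+1 mod 2 = 0
Syndrome = 10100
Column 5 of H equals this syndrome → error at bit 5 (1-indexed).
Flip bit 5: 0011111010101110111010100010011 → 0011011010101110111010100010011
Extract data bits at positions {3,5,6,7,9,10,11,12,13,14,15,17,18,19,20,21,22,23,24,25,26,27,28,29,30,31}: 10111010111111010100010011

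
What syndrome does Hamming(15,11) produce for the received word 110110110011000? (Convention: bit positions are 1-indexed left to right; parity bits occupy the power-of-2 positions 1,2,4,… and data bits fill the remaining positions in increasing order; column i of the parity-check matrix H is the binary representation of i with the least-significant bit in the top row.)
Syndrome s = H · r^T (mod 2), r = 110110110011000:
  s[0] = (101010101010101)·(110110110011000) mod 2 = 1+0+0+0+1+0+1+0+0+0+1+0+0+0+0 mod 2 = 0
  s[1] = (011001100110011)·(110110110011000) mod 2 = 0+1+0+0+0+0+1+0+0+0+1+0+0+0+0 mod 2 = 1
  s[2] = (000111100001111)·(110110110011000) mod 2 = 0+0+0+1+1+0+1+0+0+0+0+1+0+0+0 mod 2 = 0
  s[3] = (000000011111111)·(110110110011000) mod 2 = 0+0+0+0+0+0+0+1+0+0+1+1+0+0+0 mod 2 = 1
Syndrome = 0101
Non-zero syndrome: error at position 10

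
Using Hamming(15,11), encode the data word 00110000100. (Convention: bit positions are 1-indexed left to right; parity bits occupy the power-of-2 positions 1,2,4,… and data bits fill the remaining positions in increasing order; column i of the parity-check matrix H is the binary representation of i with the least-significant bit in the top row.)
Codeword c = d · G (mod 2), d = 00110000100:
  c[0] = d·G[:,0] = (00110000100)·(11011010101) mod 2 = 0+0+0+1+0+0+0+0+1+0+0 mod 2 = 0
  c[1] = d·G[:,1] = (00110000100)·(10110110011) mod 2 = 0+0+1+1+0+0+0+0+0+0+0 mod 2 = 0
  c[2] = d·G[:,2] = (00110000100)·(10000000000) mod 2 = 0+0+0+0+0+0+0+0+0+0+0 mod 2 = 0
  c[3] = d·G[:,3] = (00110000100)·(01110001111) mod 2 = 0+0+1+1+0+0+0+0+1+0+0 mod 2 = 1
  c[4] = d·G[:,4] = (00110000100)·(01000000000) mod 2 = 0+0+0+0+0+0+0+0+0+0+0 mod 2 = 0
  c[5] = d·G[:,5] = (00110000100)·(00100000000) mod 2 = 0+0+1+0+0+0+0+0+0+0+0 mod 2 = 1
  c[6] = d·G[:,6] = (00110000100)·(00010000000) mod 2 = 0+0+0+1+0+0+0+0+0+0+0 mod 2 = 1
  c[7] = d·G[:,7] = (00110000100)·(00001111111) mod 2 = 0+0+0+0+0+0+0+0+1+0+0 mod 2 = 1
  c[8] = d·G[:,8] = (00110000100)·(00001000000) mod 2 = 0+0+0+0+0+0+0+0+0+0+0 mod 2 = 0
  c[9] = d·G[:,9] = (00110000100)·(00000100000) mod 2 = 0+0+0+0+0+0+0+0+0+0+0 mod 2 = 0
  c[10] = d·G[:,10] = (00110000100)·(00000010000) mod 2 = 0+0+0+0+0+0+0+0+0+0+0 mod 2 = 0
  c[11] = d·G[:,11] = (00110000100)·(00000001000) mod 2 = 0+0+0+0+0+0+0+0+0+0+0 mod 2 = 0
  c[12] = d·G[:,12] = (00110000100)·(00000000100) mod 2 = 0+0+0+0+0+0+0+0+1+0+0 mod 2 = 1
  c[13] = d·G[:,13] = (00110000100)·(00000000010) mod 2 = 0+0+0+0+0+0+0+0+0+0+0 mod 2 = 0
  c[14] = d·G[:,14] = (00110000100)·(00000000001) mod 2 = 0+0+0+0+0+0+0+0+0+0+0 mod 2 = 0
Codeword = 000101110000100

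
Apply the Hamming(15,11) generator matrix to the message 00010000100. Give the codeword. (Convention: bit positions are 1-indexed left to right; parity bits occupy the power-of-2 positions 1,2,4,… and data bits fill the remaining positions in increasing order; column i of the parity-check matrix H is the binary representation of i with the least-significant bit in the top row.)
Codeword c = d · G (mod 2), d = 00010000100:
  c[0] = d·G[:,0] = (00010000100)·(11011010101) mod 2 = 0+0+0+1+0+0+0+0+1+0+0 mod 2 = 0
  c[1] = d·G[:,1] = (00010000100)·(10110110011) mod 2 = 0+0+0+1+0+0+0+0+0+0+0 mod 2 = 1
  c[2] = d·G[:,2] = (00010000100)·(10000000000) mod 2 = 0+0+0+0+0+0+0+0+0+0+0 mod 2 = 0
  c[3] = d·G[:,3] = (00010000100)·(01110001111) mod 2 = 0+0+0+1+0+0+0+0+1+0+0 mod 2 = 0
  c[4] = d·G[:,4] = (00010000100)·(01000000000) mod 2 = 0+0+0+0+0+0+0+0+0+0+0 mod 2 = 0
  c[5] = d·G[:,5] = (00010000100)·(00100000000) mod 2 = 0+0+0+0+0+0+0+0+0+0+0 mod 2 = 0
  c[6] = d·G[:,6] = (00010000100)·(00010000000) mod 2 = 0+0+0+1+0+0+0+0+0+0+0 mod 2 = 1
  c[7] = d·G[:,7] = (00010000100)·(00001111111) mod 2 = 0+0+0+0+0+0+0+0+1+0+0 mod 2 = 1
  c[8] = d·G[:,8] = (00010000100)·(00001000000) mod 2 = 0+0+0+0+0+0+0+0+0+0+0 mod 2 = 0
  c[9] = d·G[:,9] = (00010000100)·(00000100000) mod 2 = 0+0+0+0+0+0+0+0+0+0+0 mod 2 = 0
  c[10] = d·G[:,10] = (00010000100)·(00000010000) mod 2 = 0+0+0+0+0+0+0+0+0+0+0 mod 2 = 0
  c[11] = d·G[:,11] = (00010000100)·(00000001000) mod 2 = 0+0+0+0+0+0+0+0+0+0+0 mod 2 = 0
  c[12] = d·G[:,12] = (00010000100)·(00000000100) mod 2 = 0+0+0+0+0+0+0+0+1+0+0 mod 2 = 1
  c[13] = d·G[:,13] = (00010000100)·(00000000010) mod 2 = 0+0+0+0+0+0+0+0+0+0+0 mod 2 = 0
  c[14] = d·G[:,14] = (00010000100)·(00000000001) mod 2 = 0+0+0+0+0+0+0+0+0+0+0 mod 2 = 0
Codeword = 010000110000100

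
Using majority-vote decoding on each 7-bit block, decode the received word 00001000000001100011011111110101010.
Split into 7-bit blocks and majority-vote each:
  block 1 = 0000100: 1 ones, 6 zeros → 0
  block 2 = 0000001: 1 ones, 6 zeros → 0
  block 3 = 1000110: 3 ones, 4 zeros → 0
  block 4 = 1111111: 7 ones, 0 zeros → 1
  block 5 = 0101010: 3 ones, 4 zeros → 0
Decoded = 00010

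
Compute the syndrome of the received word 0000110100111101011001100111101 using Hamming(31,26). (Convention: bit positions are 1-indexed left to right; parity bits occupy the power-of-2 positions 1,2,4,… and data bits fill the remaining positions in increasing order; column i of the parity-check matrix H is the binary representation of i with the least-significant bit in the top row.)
Syndrome s = H · r^T (mod 2), r = 0000110100111101011001100111101:
  s[0] = (1010101010101010101010101010101)·(0000110100111101011001100111101) mod 2 = 0+0+0+0+1+0+0+0+0+0+1+0+1+0+0+0+0+0+1+0+0+0+1+0+0+0+1+0+1+0+1 mod 2 = 0
  s[1] = (0110011001100110011001100110011)·(0000110100111101011001100111101) mod 2 = 0+0+0+0+0+1+0+0+0+0+1+0+0+1+0+0+0+1+1+0+0+1+1+0+0+1+1+0+0+0+1 mod 2 = 0
  s[2] = (0001111000011110000111100001111)·(0000110100111101011001100111101) mod 2 = 0+0+0+0+1+1+0+0+0+0+0+1+1+1+0+0+0+0+0+0+0+1+1+0+0+0+0+1+1+0+1 mod 2 = 0
  s[3] = (0000000111111110000000011111111)·(0000110100111101011001100111101) mod 2 = 0+0+0+0+0+0+0+1+0+0+1+1+1+1+0+0+0+0+0+0+0+0+0+0+0+1+1+1+1+0+1 mod 2 = 0
  s[4] = (0000000000000001111111111111111)·(0000110100111101011001100111101) mod 2 = 0+0+0+0+0+0+0+0+0+0+0+0+0+0+0+1+0+1+1+0+0+1+1+0+0+1+1+1+1+0+1 mod 2 = 0
Syndrome = 00000
s = 0: no error detected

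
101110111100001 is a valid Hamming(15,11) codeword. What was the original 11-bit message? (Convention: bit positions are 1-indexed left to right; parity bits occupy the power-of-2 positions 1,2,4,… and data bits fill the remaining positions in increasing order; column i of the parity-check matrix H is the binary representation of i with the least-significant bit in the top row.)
Parity bits occupy power-of-2 positions; data bits are at positions {3,5,6,7,9,10,11,12,13,14,15} (1-indexed).
Extract: c[3]=1 c[5]=1 c[6]=0 c[7]=1 c[9]=1 c[10]=1 c[11]=0 c[12]=0 c[13]=0 c[14]=0 c[15]=1
Data = 11011100001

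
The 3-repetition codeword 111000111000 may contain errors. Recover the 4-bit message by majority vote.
Split into 3-bit blocks and majority-vote each:
  block 1 = 111: 3 ones, 0 zeros → 1
  block 2 = 000: 0 ones, 3 zeros → 0
  block 3 = 111: 3 ones, 0 zeros → 1
  block 4 = 000: 0 ones, 3 zeros → 0
Decoded = 1010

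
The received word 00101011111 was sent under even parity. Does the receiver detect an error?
Sum of received bits: 0+0+1+0+1+0+1+1+1+1+1 = 7; 7 mod 2 = 1. Result is 1 ≠ 0 → error detected.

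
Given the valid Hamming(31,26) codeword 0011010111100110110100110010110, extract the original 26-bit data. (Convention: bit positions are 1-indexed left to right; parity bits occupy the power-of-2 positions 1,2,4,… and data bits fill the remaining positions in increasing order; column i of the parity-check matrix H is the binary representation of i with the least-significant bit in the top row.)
Parity bits occupy power-of-2 positions; data bits are at positions {3,5,6,7,9,10,11,12,13,14,15,17,18,19,20,21,22,23,24,25,26,27,28,29,30,31} (1-indexed).
Extract: c[3]=1 c[5]=0 c[6]=1 c[7]=0 c[9]=1 c[10]=1 c[11]=1 c[12]=0 c[13]=0 c[14]=1 c[15]=1 c[17]=1 c[18]=1 c[19]=0 c[20]=1 c[21]=0 c[22]=0 c[23]=1 c[24]=1 c[25]=0 c[26]=0 c[27]=1 c[28]=0 c[29]=1 c[30]=1 c[31]=0
Data = 10101110011110100110010110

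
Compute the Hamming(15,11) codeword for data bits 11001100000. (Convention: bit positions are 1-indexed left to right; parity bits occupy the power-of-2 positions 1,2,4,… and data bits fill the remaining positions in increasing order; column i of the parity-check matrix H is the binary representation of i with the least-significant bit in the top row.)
Codeword c = d · G (mod 2), d = 11001100000:
  c[0] = d·G[:,0] = (11001100000)·(11011010101) mod 2 = 1+1+0+0+1+0+0+0+0+0+0 mod 2 = 1
  c[1] = d·G[:,1] = (11001100000)·(10110110011) mod 2 = 1+0+0+0+0+1+0+0+0+0+0 mod 2 = 0
  c[2] = d·G[:,2] = (11001100000)·(10000000000) mod 2 = 1+0+0+0+0+0+0+0+0+0+0 mod 2 = 1
  c[3] = d·G[:,3] = (11001100000)·(01110001111) mod 2 = 0+1+0+0+0+0+0+0+0+0+0 mod 2 = 1
  c[4] = d·G[:,4] = (11001100000)·(01000000000) mod 2 = 0+1+0+0+0+0+0+0+0+0+0 mod 2 = 1
  c[5] = d·G[:,5] = (11001100000)·(00100000000) mod 2 = 0+0+0+0+0+0+0+0+0+0+0 mod 2 = 0
  c[6] = d·G[:,6] = (11001100000)·(00010000000) mod 2 = 0+0+0+0+0+0+0+0+0+0+0 mod 2 = 0
  c[7] = d·G[:,7] = (11001100000)·(00001111111) mod 2 = 0+0+0+0+1+1+0+0+0+0+0 mod 2 = 0
  c[8] = d·G[:,8] = (11001100000)·(00001000000) mod 2 = 0+0+0+0+1+0+0+0+0+0+0 mod 2 = 1
  c[9] = d·G[:,9] = (11001100000)·(00000100000) mod 2 = 0+0+0+0+0+1+0+0+0+0+0 mod 2 = 1
  c[10] = d·G[:,10] = (11001100000)·(00000010000) mod 2 = 0+0+0+0+0+0+0+0+0+0+0 mod 2 = 0
  c[11] = d·G[:,11] = (11001100000)·(00000001000) mod 2 = 0+0+0+0+0+0+0+0+0+0+0 mod 2 = 0
  c[12] = d·G[:,12] = (11001100000)·(00000000100) mod 2 = 0+0+0+0+0+0+0+0+0+0+0 mod 2 = 0
  c[13] = d·G[:,13] = (11001100000)·(00000000010) mod 2 = 0+0+0+0+0+0+0+0+0+0+0 mod 2 = 0
  c[14] = d·G[:,14] = (11001100000)·(00000000001) mod 2 = 0+0+0+0+0+0+0+0+0+0+0 mod 2 = 0
Codeword = 101110001100000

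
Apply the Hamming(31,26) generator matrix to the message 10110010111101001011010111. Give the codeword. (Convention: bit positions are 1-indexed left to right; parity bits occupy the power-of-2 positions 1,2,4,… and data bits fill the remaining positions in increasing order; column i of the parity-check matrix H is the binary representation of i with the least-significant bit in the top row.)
Codeword c = d · G (mod 2), d = 10110010111101001011010111:
  c[0] = d·G[:,0] = (10110010111101001011010111)·(11011010101101010101010101) mod 2 = 1+0+0+1+0+0+1+0+1+0+1+1+0+1+0+0+0+0+0+1+0+1+0+1+0+1 mod 2 = 1
  c[1] = d·G[:,1] = (10110010111101001011010111)·(10110110011011001100110011) mod 2 = 1+0+1+1+0+0+1+0+0+1+1+0+0+1+0+0+1+0+0+0+0+1+0+0+1+1 mod 2 = 1
  c[2] = d·G[:,2] = (10110010111101001011010111)·(10000000000000000000000000) mod 2 = 1+0+0+0+0+0+0+0+0+0+0+0+0+0+0+0+0+0+0+0+0+0+0+0+0+0 mod 2 = 1
  c[3] = d·G[:,3] = (10110010111101001011010111)·(01110001111000111100001111) mod 2 = 0+0+1+1+0+0+0+0+1+1+1+0+0+0+0+0+1+0+0+0+0+0+0+1+1+1 mod 2 = 1
  c[4] = d·G[:,4] = (10110010111101001011010111)·(01000000000000000000000000) mod 2 = 0+0+0+0+0+0+0+0+0+0+0+0+0+0+0+0+0+0+0+0+0+0+0+0+0+0 mod 2 = 0
  c[5] = d·G[:,5] = (10110010111101001011010111)·(00100000000000000000000000) mod 2 = 0+0+1+0+0+0+0+0+0+0+0+0+0+0+0+0+0+0+0+0+0+0+0+0+0+0 mod 2 = 1
  c[6] = d·G[:,6] = (10110010111101001011010111)·(00010000000000000000000000) mod 2 = 0+0+0+1+0+0+0+0+0+0+0+0+0+0+0+0+0+0+0+0+0+0+0+0+0+0 mod 2 = 1
  c[7] = d·G[:,7] = (10110010111101001011010111)·(00001111111000000011111111) mod 2 = 0+0+0+0+0+0+1+0+1+1+1+0+0+0+0+0+0+0+1+1+0+1+0+1+1+1 mod 2 = 0
  c[8] = d·G[:,8] = (10110010111101001011010111)·(00001000000000000000000000) mod 2 = 0+0+0+0+0+0+0+0+0+0+0+0+0+0+0+0+0+0+0+0+0+0+0+0+0+0 mod 2 = 0
  c[9] = d·G[:,9] = (10110010111101001011010111)·(00000100000000000000000000) mod 2 = 0+0+0+0+0+0+0+0+0+0+0+0+0+0+0+0+0+0+0+0+0+0+0+0+0+0 mod 2 = 0
  c[10] = d·G[:,10] = (10110010111101001011010111)·(00000010000000000000000000) mod 2 = 0+0+0+0+0+0+1+0+0+0+0+0+0+0+0+0+0+0+0+0+0+0+0+0+0+0 mod 2 = 1
  c[11] = d·G[:,11] = (10110010111101001011010111)·(00000001000000000000000000) mod 2 = 0+0+0+0+0+0+0+0+0+0+0+0+0+0+0+0+0+0+0+0+0+0+0+0+0+0 mod 2 = 0
  c[12] = d·G[:,12] = (10110010111101001011010111)·(00000000100000000000000000) mod 2 = 0+0+0+0+0+0+0+0+1+0+0+0+0+0+0+0+0+0+0+0+0+0+0+0+0+0 mod 2 = 1
  c[13] = d·G[:,13] = (10110010111101001011010111)·(00000000010000000000000000) mod 2 = 0+0+0+0+0+0+0+0+0+1+0+0+0+0+0+0+0+0+0+0+0+0+0+0+0+0 mod 2 = 1
  c[14] = d·G[:,14] = (10110010111101001011010111)·(00000000001000000000000000) mod 2 = 0+0+0+0+0+0+0+0+0+0+1+0+0+0+0+0+0+0+0+0+0+0+0+0+0+0 mod 2 = 1
  c[15] = d·G[:,15] = (10110010111101001011010111)·(00000000000111111111111111) mod 2 = 0+0+0+0+0+0+0+0+0+0+0+1+0+1+0+0+1+0+1+1+0+1+0+1+1+1 mod 2 = 1
  c[16] = d·G[:,16] = (10110010111101001011010111)·(00000000000100000000000000) mod 2 = 0+0+0+0+0+0+0+0+0+0+0+1+0+0+0+0+0+0+0+0+0+0+0+0+0+0 mod 2 = 1
  c[17] = d·G[:,17] = (10110010111101001011010111)·(00000000000010000000000000) mod 2 = 0+0+0+0+0+0+0+0+0+0+0+0+0+0+0+0+0+0+0+0+0+0+0+0+0+0 mod 2 = 0
  c[18] = d·G[:,18] = (10110010111101001011010111)·(00000000000001000000000000) mod 2 = 0+0+0+0+0+0+0+0+0+0+0+0+0+1+0+0+0+0+0+0+0+0+0+0+0+0 mod 2 = 1
  c[19] = d·G[:,19] = (10110010111101001011010111)·(00000000000000100000000000) mod 2 = 0+0+0+0+0+0+0+0+0+0+0+0+0+0+0+0+0+0+0+0+0+0+0+0+0+0 mod 2 = 0
  c[20] = d·G[:,20] = (10110010111101001011010111)·(00000000000000010000000000) mod 2 = 0+0+0+0+0+0+0+0+0+0+0+0+0+0+0+0+0+0+0+0+0+0+0+0+0+0 mod 2 = 0
  c[21] = d·G[:,21] = (10110010111101001011010111)·(00000000000000001000000000) mod 2 = 0+0+0+0+0+0+0+0+0+0+0+0+0+0+0+0+1+0+0+0+0+0+0+0+0+0 mod 2 = 1
  c[22] = d·G[:,22] = (10110010111101001011010111)·(00000000000000000100000000) mod 2 = 0+0+0+0+0+0+0+0+0+0+0+0+0+0+0+0+0+0+0+0+0+0+0+0+0+0 mod 2 = 0
  c[23] = d·G[:,23] = (10110010111101001011010111)·(00000000000000000010000000) mod 2 = 0+0+0+0+0+0+0+0+0+0+0+0+0+0+0+0+0+0+1+0+0+0+0+0+0+0 mod 2 = 1
  c[24] = d·G[:,24] = (10110010111101001011010111)·(00000000000000000001000000) mod 2 = 0+0+0+0+0+0+0+0+0+0+0+0+0+0+0+0+0+0+0+1+0+0+0+0+0+0 mod 2 = 1
  c[25] = d·G[:,25] = (10110010111101001011010111)·(00000000000000000000100000) mod 2 = 0+0+0+0+0+0+0+0+0+0+0+0+0+0+0+0+0+0+0+0+0+0+0+0+0+0 mod 2 = 0
  c[26] = d·G[:,26] = (10110010111101001011010111)·(00000000000000000000010000) mod 2 = 0+0+0+0+0+0+0+0+0+0+0+0+0+0+0+0+0+0+0+0+0+1+0+0+0+0 mod 2 = 1
  c[27] = d·G[:,27] = (10110010111101001011010111)·(00000000000000000000001000) mod 2 = 0+0+0+0+0+0+0+0+0+0+0+0+0+0+0+0+0+0+0+0+0+0+0+0+0+0 mod 2 = 0
  c[28] = d·G[:,28] = (10110010111101001011010111)·(00000000000000000000000100) mod 2 = 0+0+0+0+0+0+0+0+0+0+0+0+0+0+0+0+0+0+0+0+0+0+0+1+0+0 mod 2 = 1
  c[29] = d·G[:,29] = (10110010111101001011010111)·(00000000000000000000000010) mod 2 = 0+0+0+0+0+0+0+0+0+0+0+0+0+0+0+0+0+0+0+0+0+0+0+0+1+0 mod 2 = 1
  c[30] = d·G[:,30] = (10110010111101001011010111)·(00000000000000000000000001) mod 2 = 0+0+0+0+0+0+0+0+0+0+0+0+0+0+0+0+0+0+0+0+0+0+0+0+0+1 mod 2 = 1
Codeword = 1111011000101111101001011010111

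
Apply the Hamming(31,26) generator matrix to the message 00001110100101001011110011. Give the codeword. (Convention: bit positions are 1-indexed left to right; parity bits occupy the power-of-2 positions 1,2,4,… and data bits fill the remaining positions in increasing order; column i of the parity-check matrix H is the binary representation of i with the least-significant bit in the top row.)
Codeword c = d · G (mod 2), d = 00001110100101001011110011:
  c[0] = d·G[:,0] = (00001110100101001011110011)·(11011010101101010101010101) mod 2 = 0+0+0+0+1+0+1+0+1+0+0+1+0+1+0+0+0+0+0+1+0+1+0+0+0+1 mod 2 = 0
  c[1] = d·G[:,1] = (00001110100101001011110011)·(10110110011011001100110011) mod 2 = 0+0+0+0+0+1+1+0+0+0+0+0+0+1+0+0+1+0+0+0+1+1+0+0+1+1 mod 2 = 0
  c[2] = d·G[:,2] = (00001110100101001011110011)·(10000000000000000000000000) mod 2 = 0+0+0+0+0+0+0+0+0+0+0+0+0+0+0+0+0+0+0+0+0+0+0+0+0+0 mod 2 = 0
  c[3] = d·G[:,3] = (00001110100101001011110011)·(01110001111000111100001111) mod 2 = 0+0+0+0+0+0+0+0+1+0+0+0+0+0+0+0+1+0+0+0+0+0+0+0+1+1 mod 2 = 0
  c[4] = d·G[:,4] = (00001110100101001011110011)·(01000000000000000000000000) mod 2 = 0+0+0+0+0+0+0+0+0+0+0+0+0+0+0+0+0+0+0+0+0+0+0+0+0+0 mod 2 = 0
  c[5] = d·G[:,5] = (00001110100101001011110011)·(00100000000000000000000000) mod 2 = 0+0+0+0+0+0+0+0+0+0+0+0+0+0+0+0+0+0+0+0+0+0+0+0+0+0 mod 2 = 0
  c[6] = d·G[:,6] = (00001110100101001011110011)·(00010000000000000000000000) mod 2 = 0+0+0+0+0+0+0+0+0+0+0+0+0+0+0+0+0+0+0+0+0+0+0+0+0+0 mod 2 = 0
  c[7] = d·G[:,7] = (00001110100101001011110011)·(00001111111000000011111111) mod 2 = 0+0+0+0+1+1+1+0+1+0+0+0+0+0+0+0+0+0+1+1+1+1+0+0+1+1 mod 2 = 0
  c[8] = d·G[:,8] = (00001110100101001011110011)·(00001000000000000000000000) mod 2 = 0+0+0+0+1+0+0+0+0+0+0+0+0+0+0+0+0+0+0+0+0+0+0+0+0+0 mod 2 = 1
  c[9] = d·G[:,9] = (00001110100101001011110011)·(00000100000000000000000000) mod 2 = 0+0+0+0+0+1+0+0+0+0+0+0+0+0+0+0+0+0+0+0+0+0+0+0+0+0 mod 2 = 1
  c[10] = d·G[:,10] = (00001110100101001011110011)·(00000010000000000000000000) mod 2 = 0+0+0+0+0+0+1+0+0+0+0+0+0+0+0+0+0+0+0+0+0+0+0+0+0+0 mod 2 = 1
  c[11] = d·G[:,11] = (00001110100101001011110011)·(00000001000000000000000000) mod 2 = 0+0+0+0+0+0+0+0+0+0+0+0+0+0+0+0+0+0+0+0+0+0+0+0+0+0 mod 2 = 0
  c[12] = d·G[:,12] = (00001110100101001011110011)·(00000000100000000000000000) mod 2 = 0+0+0+0+0+0+0+0+1+0+0+0+0+0+0+0+0+0+0+0+0+0+0+0+0+0 mod 2 = 1
  c[13] = d·G[:,13] = (00001110100101001011110011)·(00000000010000000000000000) mod 2 = 0+0+0+0+0+0+0+0+0+0+0+0+0+0+0+0+0+0+0+0+0+0+0+0+0+0 mod 2 = 0
  c[14] = d·G[:,14] = (00001110100101001011110011)·(00000000001000000000000000) mod 2 = 0+0+0+0+0+0+0+0+0+0+0+0+0+0+0+0+0+0+0+0+0+0+0+0+0+0 mod 2 = 0
  c[15] = d·G[:,15] = (00001110100101001011110011)·(00000000000111111111111111) mod 2 = 0+0+0+0+0+0+0+0+0+0+0+1+0+1+0+0+1+0+1+1+1+1+0+0+1+1 mod 2 = 1
  c[16] = d·G[:,16] = (00001110100101001011110011)·(00000000000100000000000000) mod 2 = 0+0+0+0+0+0+0+0+0+0+0+1+0+0+0+0+0+0+0+0+0+0+0+0+0+0 mod 2 = 1
  c[17] = d·G[:,17] = (00001110100101001011110011)·(00000000000010000000000000) mod 2 = 0+0+0+0+0+0+0+0+0+0+0+0+0+0+0+0+0+0+0+0+0+0+0+0+0+0 mod 2 = 0
  c[18] = d·G[:,18] = (00001110100101001011110011)·(00000000000001000000000000) mod 2 = 0+0+0+0+0+0+0+0+0+0+0+0+0+1+0+0+0+0+0+0+0+0+0+0+0+0 mod 2 = 1
  c[19] = d·G[:,19] = (00001110100101001011110011)·(00000000000000100000000000) mod 2 = 0+0+0+0+0+0+0+0+0+0+0+0+0+0+0+0+0+0+0+0+0+0+0+0+0+0 mod 2 = 0
  c[20] = d·G[:,20] = (00001110100101001011110011)·(00000000000000010000000000) mod 2 = 0+0+0+0+0+0+0+0+0+0+0+0+0+0+0+0+0+0+0+0+0+0+0+0+0+0 mod 2 = 0
  c[21] = d·G[:,21] = (00001110100101001011110011)·(00000000000000001000000000) mod 2 = 0+0+0+0+0+0+0+0+0+0+0+0+0+0+0+0+1+0+0+0+0+0+0+0+0+0 mod 2 = 1
  c[22] = d·G[:,22] = (00001110100101001011110011)·(00000000000000000100000000) mod 2 = 0+0+0+0+0+0+0+0+0+0+0+0+0+0+0+0+0+0+0+0+0+0+0+0+0+0 mod 2 = 0
  c[23] = d·G[:,23] = (00001110100101001011110011)·(00000000000000000010000000) mod 2 = 0+0+0+0+0+0+0+0+0+0+0+0+0+0+0+0+0+0+1+0+0+0+0+0+0+0 mod 2 = 1
  c[24] = d·G[:,24] = (00001110100101001011110011)·(00000000000000000001000000) mod 2 = 0+0+0+0+0+0+0+0+0+0+0+0+0+0+0+0+0+0+0+1+0+0+0+0+0+0 mod 2 = 1
  c[25] = d·G[:,25] = (00001110100101001011110011)·(00000000000000000000100000) mod 2 = 0+0+0+0+0+0+0+0+0+0+0+0+0+0+0+0+0+0+0+0+1+0+0+0+0+0 mod 2 = 1
  c[26] = d·G[:,26] = (00001110100101001011110011)·(00000000000000000000010000) mod 2 = 0+0+0+0+0+0+0+0+0+0+0+0+0+0+0+0+0+0+0+0+0+1+0+0+0+0 mod 2 = 1
  c[27] = d·G[:,27] = (00001110100101001011110011)·(00000000000000000000001000) mod 2 = 0+0+0+0+0+0+0+0+0+0+0+0+0+0+0+0+0+0+0+0+0+0+0+0+0+0 mod 2 = 0
  c[28] = d·G[:,28] = (00001110100101001011110011)·(00000000000000000000000100) mod 2 = 0+0+0+0+0+0+0+0+0+0+0+0+0+0+0+0+0+0+0+0+0+0+0+0+0+0 mod 2 = 0
  c[29] = d·G[:,29] = (00001110100101001011110011)·(00000000000000000000000010) mod 2 = 0+0+0+0+0+0+0+0+0+0+0+0+0+0+0+0+0+0+0+0+0+0+0+0+1+0 mod 2 = 1
  c[30] = d·G[:,30] = (00001110100101001011110011)·(00000000000000000000000001) mod 2 = 0+0+0+0+0+0+0+0+0+0+0+0+0+0+0+0+0+0+0+0+0+0+0+0+0+1 mod 2 = 1
Codeword = 0000000011101001101001011110011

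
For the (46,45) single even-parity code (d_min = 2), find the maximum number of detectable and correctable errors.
Detection only: up to d_min − 1 = 1 errors.
Correction: up to ⌊(d_min − 1)/2⌋ = ⌊1/2⌋ = 0 errors.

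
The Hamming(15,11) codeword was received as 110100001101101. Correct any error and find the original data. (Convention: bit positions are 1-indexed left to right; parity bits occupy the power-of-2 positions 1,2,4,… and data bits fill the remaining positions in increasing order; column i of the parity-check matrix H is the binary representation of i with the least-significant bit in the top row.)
Syndrome s = H · r^T (mod 2), r = 110100001101101:
  s[0] = (101010101010101)·(110100001101101) mod 2 = 1+0+0+0+0+0+0+0+1+0+0+0+1+0+1 mod 2 = 0
  s[1] = (011001100110011)·(110100001101101) mod 2 = 0+1+0+0+0+0+0+0+0+1+0+0+0+0+1 mod 2 = 1
  s[2] = (000111100001111)·(110100001101101) mod 2 = 0+0+0+1+0+0+0+0+0+0+0+1+1+0+1 mod 2 = 0
  s[3] = (000000011111111)·(110100001101101) mod 2 = 0+0+0+0+0+0+0+0+1+1+0+1+1+0+1 mod 2 = 1
Syndrome = 0101
Column 10 of H equals this syndrome → error at bit 10 (1-indexed).
Flip bit 10: 110100001101101 → 110100001001101
Extract data bits at positions {3,5,6,7,9,10,11,12,13,14,15}: 00001001101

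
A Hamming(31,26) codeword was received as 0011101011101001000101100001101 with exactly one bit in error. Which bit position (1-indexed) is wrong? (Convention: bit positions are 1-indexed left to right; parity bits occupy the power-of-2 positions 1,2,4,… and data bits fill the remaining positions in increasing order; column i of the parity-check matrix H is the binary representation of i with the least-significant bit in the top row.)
Syndrome s = H · r^T (mod 2), r = 0011101011101001000101100001101:
  s[0] = (1010101010101010101010101010101)·(0011101011101001000101100001101) mod 2 = 0+0+1+0+1+0+1+0+1+0+1+0+1+0+0+0+0+0+0+0+0+0+1+0+0+0+0+0+1+0+1 mod 2 = 1
  s[1] = (0110011001100110011001100110011)·(0011101011101001000101100001101) mod 2 = 0+0+1+0+0+0+1+0+0+1+1+0+0+0+0+0+0+0+0+0+0+1+1+0+0+0+0+0+0+0+1 mod 2 = 1
  s[2] = (0001111000011110000111100001111)·(0011101011101001000101100001101) mod 2 = 0+0+0+1+1+0+1+0+0+0+0+0+1+0+0+0+0+0+0+1+0+1+1+0+0+0+0+1+1+0+1 mod 2 = 0
  s[3] = (0000000111111110000000011111111)·(0011101011101001000101100001101) mod 2 = 0+0+0+0+0+0+0+0+1+1+1+0+1+0+0+0+0+0+0+0+0+0+0+0+0+0+0+1+1+0+1 mod 2 = 1
  s[4] = (0000000000000001111111111111111)·(0011101011101001000101100001101) mod 2 = 0+0+0+0+0+0+0+0+0+0+0+0+0+0+0+1+0+0+0+1+0+1+1+0+0+0+0+1+1+0+1 mod 2 = 1
Syndrome = 11011
Column i of H is the binary representation of i, so the syndrome is the binary index of the flipped bit.
Read s = 11011 with s[0] as LSB: 1·2^0 + 1·2^1 + 0·2^2 + 1·2^3 + 1·2^4 = 27.
Error is at bit position 27.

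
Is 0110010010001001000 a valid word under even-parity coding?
Sum of all bits: 0+1+1+0+0+1+0+0+1+0+0+0+1+0+0+1+0+0+0 = 6; 6 mod 2 = 0. Result is 0 → valid parity.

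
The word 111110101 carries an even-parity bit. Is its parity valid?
Sum of all bits: 1+1+1+1+1+0+1+0+1 = 7; 7 mod 2 = 1. Result is 1 → parity error detected.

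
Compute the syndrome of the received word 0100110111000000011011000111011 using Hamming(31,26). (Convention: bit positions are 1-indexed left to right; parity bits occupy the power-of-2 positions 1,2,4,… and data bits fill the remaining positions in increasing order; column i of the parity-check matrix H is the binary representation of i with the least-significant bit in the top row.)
Syndrome s = H · r^T (mod 2), r = 0100110111000000011011000111011:
  s[0] = (1010101010101010101010101010101)·(0100110111000000011011000111011) mod 2 = 0+0+0+0+1+0+0+0+1+0+0+0+0+0+0+0+0+0+1+0+1+0+0+0+0+0+1+0+0+0+1 mod 2 = 0
  s[1] = (0110011001100110011001100110011)·(0100110111000000011011000111011) mod 2 = 0+1+0+0+0+1+0+0+0+1+0+0+0+0+0+0+0+1+1+0+0+1+0+0+0+1+1+0+0+1+1 mod 2 = 0
  s[2] = (0001111000011110000111100001111)·(0100110111000000011011000111011) mod 2 = 0+0+0+0+1+1+0+0+0+0+0+0+0+0+0+0+0+0+0+0+1+1+0+0+0+0+0+1+0+1+1 mod 2 = 1
  s[3] = (0000000111111110000000011111111)·(0100110111000000011011000111011) mod 2 = 0+0+0+0+0+0+0+1+1+1+0+0+0+0+0+0+0+0+0+0+0+0+0+0+0+1+1+1+0+1+1 mod 2 = 0
  s[4] = (0000000000000001111111111111111)·(0100110111000000011011000111011) mod 2 = 0+0+0+0+0+0+0+0+0+0+0+0+0+0+0+0+0+1+1+0+1+1+0+0+0+1+1+1+0+1+1 mod 2 = 1
Syndrome = 00101
Non-zero syndrome: error at position 20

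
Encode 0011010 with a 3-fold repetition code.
Repeat each bit 3× and concatenate:
0→000  0→000  1→111  1→111  0→000  1→111  0→000
Codeword = 000000111111000111000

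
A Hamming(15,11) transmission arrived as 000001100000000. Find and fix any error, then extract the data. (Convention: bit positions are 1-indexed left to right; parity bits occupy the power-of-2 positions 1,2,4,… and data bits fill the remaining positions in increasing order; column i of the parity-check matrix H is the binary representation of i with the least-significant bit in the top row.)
Syndrome s = H · r^T (mod 2), r = 000001100000000:
  s[0] = (101010101010101)·(000001100000000) mod 2 = 0+0+0+0+0+0+1+0+0+0+0+0+0+0+0 mod 2 = 1
  s[1] = (011001100110011)·(000001100000000) mod 2 = 0+0+0+0+0+1+1+0+0+0+0+0+0+0+0 mod 2 = 0
  s[2] = (000111100001111)·(000001100000000) mod 2 = 0+0+0+0+0+1+1+0+0+0+0+0+0+0+0 mod 2 = 0
  s[3] = (000000011111111)·(000001100000000) mod 2 = 0+0+0+0+0+0+0+0+0+0+0+0+0+0+0 mod 2 = 0
Syndrome = 1000
Column 1 of H equals this syndrome → error at bit 1 (1-indexed).
Flip bit 1: 000001100000000 → 100001100000000
Extract data bits at positions {3,5,6,7,9,10,11,12,13,14,15}: 00110000000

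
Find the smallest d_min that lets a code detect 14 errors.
Detecting e errors requires d_min ≥ e + 1 = 14 + 1 = 15.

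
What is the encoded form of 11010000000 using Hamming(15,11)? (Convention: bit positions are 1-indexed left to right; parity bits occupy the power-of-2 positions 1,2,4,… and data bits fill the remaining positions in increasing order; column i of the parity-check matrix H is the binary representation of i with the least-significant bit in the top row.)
Codeword c = d · G (mod 2), d = 11010000000:
  c[0] = d·G[:,0] = (11010000000)·(11011010101) mod 2 = 1+1+0+1+0+0+0+0+0+0+0 mod 2 = 1
  c[1] = d·G[:,1] = (11010000000)·(10110110011) mod 2 = 1+0+0+1+0+0+0+0+0+0+0 mod 2 = 0
  c[2] = d·G[:,2] = (11010000000)·(10000000000) mod 2 = 1+0+0+0+0+0+0+0+0+0+0 mod 2 = 1
  c[3] = d·G[:,3] = (11010000000)·(01110001111) mod 2 = 0+1+0+1+0+0+0+0+0+0+0 mod 2 = 0
  c[4] = d·G[:,4] = (11010000000)·(01000000000) mod 2 = 0+1+0+0+0+0+0+0+0+0+0 mod 2 = 1
  c[5] = d·G[:,5] = (11010000000)·(00100000000) mod 2 = 0+0+0+0+0+0+0+0+0+0+0 mod 2 = 0
  c[6] = d·G[:,6] = (11010000000)·(00010000000) mod 2 = 0+0+0+1+0+0+0+0+0+0+0 mod 2 = 1
  c[7] = d·G[:,7] = (11010000000)·(00001111111) mod 2 = 0+0+0+0+0+0+0+0+0+0+0 mod 2 = 0
  c[8] = d·G[:,8] = (11010000000)·(00001000000) mod 2 = 0+0+0+0+0+0+0+0+0+0+0 mod 2 = 0
  c[9] = d·G[:,9] = (11010000000)·(00000100000) mod 2 = 0+0+0+0+0+0+0+0+0+0+0 mod 2 = 0
  c[10] = d·G[:,10] = (11010000000)·(00000010000) mod 2 = 0+0+0+0+0+0+0+0+0+0+0 mod 2 = 0
  c[11] = d·G[:,11] = (11010000000)·(00000001000) mod 2 = 0+0+0+0+0+0+0+0+0+0+0 mod 2 = 0
  c[12] = d·G[:,12] = (11010000000)·(00000000100) mod 2 = 0+0+0+0+0+0+0+0+0+0+0 mod 2 = 0
  c[13] = d·G[:,13] = (11010000000)·(00000000010) mod 2 = 0+0+0+0+0+0+0+0+0+0+0 mod 2 = 0
  c[14] = d·G[:,14] = (11010000000)·(00000000001) mod 2 = 0+0+0+0+0+0+0+0+0+0+0 mod 2 = 0
Codeword = 101010100000000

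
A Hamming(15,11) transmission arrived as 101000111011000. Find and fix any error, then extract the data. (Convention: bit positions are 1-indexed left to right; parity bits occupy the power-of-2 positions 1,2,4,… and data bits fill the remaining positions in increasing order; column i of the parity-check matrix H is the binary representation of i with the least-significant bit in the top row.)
Syndrome s = H · r^T (mod 2), r = 101000111011000:
  s[0] = (101010101010101)·(101000111011000) mod 2 = 1+0+1+0+0+0+1+0+1+0+1+0+0+0+0 mod 2 = 1
  s[1] = (011001100110011)·(101000111011000) mod 2 = 0+0+1+0+0+0+1+0+0+0+1+0+0+0+0 mod 2 = 1
  s[2] = (000111100001111)·(101000111011000) mod 2 = 0+0+0+0+0+0+1+0+0+0+0+1+0+0+0 mod 2 = 0
  s[3] = (000000011111111)·(101000111011000) mod 2 = 0+0+0+0+0+0+0+1+1+0+1+1+0+0+0 mod 2 = 0
Syndrome = 1100
Column 3 of H equals this syndrome → error at bit 3 (1-indexed).
Flip bit 3: 101000111011000 → 100000111011000
Extract data bits at positions {3,5,6,7,9,10,11,12,13,14,15}: 00011011000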